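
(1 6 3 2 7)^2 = (1 3 7 6 2)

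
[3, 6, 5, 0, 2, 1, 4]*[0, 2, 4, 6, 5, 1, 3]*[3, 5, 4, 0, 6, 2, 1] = [1, 0, 5, 3, 6, 4, 2]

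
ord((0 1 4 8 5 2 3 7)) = 8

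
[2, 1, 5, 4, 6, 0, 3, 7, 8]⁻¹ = [5, 1, 0, 6, 3, 2, 4, 7, 8]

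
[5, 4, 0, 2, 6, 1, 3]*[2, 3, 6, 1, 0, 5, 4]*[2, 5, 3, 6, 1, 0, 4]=[0, 2, 3, 4, 1, 6, 5]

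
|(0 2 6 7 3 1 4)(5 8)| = 14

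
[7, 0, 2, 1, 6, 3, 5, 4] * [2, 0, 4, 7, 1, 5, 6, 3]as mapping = [0→3, 1→2, 2→4, 3→0, 4→6, 5→7, 6→5, 7→1]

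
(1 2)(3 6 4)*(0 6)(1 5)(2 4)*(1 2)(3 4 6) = (0 3)(1 6)(2 5)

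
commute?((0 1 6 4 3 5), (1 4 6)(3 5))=no:(0 1 6 4 3 5) * (1 4 6)(3 5)=(0 4 5), (1 4 6)(3 5) * (0 1 6 4 3 5)=(0 1 3)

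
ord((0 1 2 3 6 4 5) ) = 7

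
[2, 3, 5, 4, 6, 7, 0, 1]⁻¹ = [6, 7, 0, 1, 3, 2, 4, 5]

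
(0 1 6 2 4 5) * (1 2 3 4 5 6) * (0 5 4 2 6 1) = (0 6 3 2 4 1)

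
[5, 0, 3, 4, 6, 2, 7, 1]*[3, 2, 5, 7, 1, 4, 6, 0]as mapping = [0→4, 1→3, 2→7, 3→1, 4→6, 5→5, 6→0, 7→2]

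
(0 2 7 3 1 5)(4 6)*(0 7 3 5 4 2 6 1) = (0 6 2 3)(1 4)(5 7)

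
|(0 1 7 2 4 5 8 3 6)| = 9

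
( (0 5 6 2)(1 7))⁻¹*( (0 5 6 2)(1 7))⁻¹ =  (0 6)(2 5)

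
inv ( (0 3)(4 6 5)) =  (0 3)(4 5 6)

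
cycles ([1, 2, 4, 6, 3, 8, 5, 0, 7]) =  (0 1 2 4 3 6 5 8 7)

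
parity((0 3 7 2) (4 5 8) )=odd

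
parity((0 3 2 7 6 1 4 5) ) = odd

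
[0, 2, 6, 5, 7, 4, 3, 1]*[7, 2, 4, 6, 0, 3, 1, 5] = [7, 4, 1, 3, 5, 0, 6, 2] 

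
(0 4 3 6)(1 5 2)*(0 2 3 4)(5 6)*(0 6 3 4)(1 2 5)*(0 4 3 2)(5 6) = (0 5 3 1 2)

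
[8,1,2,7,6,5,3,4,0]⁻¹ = [8,1,2,6,7,5,4,3,0]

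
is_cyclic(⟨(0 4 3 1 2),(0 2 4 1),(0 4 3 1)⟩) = no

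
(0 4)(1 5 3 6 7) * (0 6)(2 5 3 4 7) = (0 7 1 3)(2 5 4 6)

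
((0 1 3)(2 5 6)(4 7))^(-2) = (0 1 3)(2 5 6)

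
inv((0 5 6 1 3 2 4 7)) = (0 7 4 2 3 1 6 5)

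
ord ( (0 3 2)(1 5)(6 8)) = 6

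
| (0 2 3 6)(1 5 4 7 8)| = 20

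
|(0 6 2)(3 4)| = 6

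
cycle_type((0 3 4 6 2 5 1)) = 7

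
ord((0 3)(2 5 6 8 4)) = 10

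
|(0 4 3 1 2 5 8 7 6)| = 9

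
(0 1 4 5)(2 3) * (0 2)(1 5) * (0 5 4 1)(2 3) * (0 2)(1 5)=(0 4 2)(1 5 3)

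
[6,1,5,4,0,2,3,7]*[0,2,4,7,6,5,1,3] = [1,2,5,6,0,4,7,3]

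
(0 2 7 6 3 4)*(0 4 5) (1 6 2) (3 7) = (0 1 6 7 2 3 5) 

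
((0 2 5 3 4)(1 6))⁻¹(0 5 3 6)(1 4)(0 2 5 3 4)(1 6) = (0 6)(1 2 3 4)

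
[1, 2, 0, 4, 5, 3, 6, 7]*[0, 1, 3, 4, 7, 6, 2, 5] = [1, 3, 0, 7, 6, 4, 2, 5]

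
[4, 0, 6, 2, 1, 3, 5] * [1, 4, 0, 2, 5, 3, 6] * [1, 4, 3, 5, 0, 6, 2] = [6, 4, 2, 1, 0, 3, 5]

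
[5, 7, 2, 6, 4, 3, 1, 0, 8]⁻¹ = [7, 6, 2, 5, 4, 0, 3, 1, 8]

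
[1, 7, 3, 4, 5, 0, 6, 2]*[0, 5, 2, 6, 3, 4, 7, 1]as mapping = [0→5, 1→1, 2→6, 3→3, 4→4, 5→0, 6→7, 7→2]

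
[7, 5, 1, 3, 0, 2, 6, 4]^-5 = [7, 5, 1, 3, 0, 2, 6, 4]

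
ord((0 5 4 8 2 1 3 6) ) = 8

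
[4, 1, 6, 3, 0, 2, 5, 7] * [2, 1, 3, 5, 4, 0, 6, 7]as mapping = [0→4, 1→1, 2→6, 3→5, 4→2, 5→3, 6→0, 7→7]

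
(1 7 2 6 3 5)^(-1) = (1 5 3 6 2 7)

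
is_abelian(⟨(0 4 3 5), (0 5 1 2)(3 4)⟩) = no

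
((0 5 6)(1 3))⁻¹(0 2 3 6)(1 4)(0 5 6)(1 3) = (0 5 2 1)(3 4)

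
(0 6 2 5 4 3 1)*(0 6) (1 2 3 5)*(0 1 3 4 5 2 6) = (0 1) (2 3 6 4) 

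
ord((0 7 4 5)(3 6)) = 4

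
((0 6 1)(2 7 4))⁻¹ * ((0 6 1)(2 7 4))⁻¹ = (0 6 1)(2 7 4)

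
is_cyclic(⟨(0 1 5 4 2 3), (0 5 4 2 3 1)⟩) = no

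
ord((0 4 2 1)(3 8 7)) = 12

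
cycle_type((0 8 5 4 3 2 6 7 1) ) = 9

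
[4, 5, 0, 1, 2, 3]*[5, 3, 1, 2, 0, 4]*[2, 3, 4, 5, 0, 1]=[2, 0, 1, 5, 3, 4]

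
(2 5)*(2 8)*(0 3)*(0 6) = (0 3 6)(2 5 8)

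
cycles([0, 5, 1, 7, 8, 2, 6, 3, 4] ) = (1 5 2)(3 7)(4 8)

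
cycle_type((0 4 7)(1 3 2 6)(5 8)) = 2.3.4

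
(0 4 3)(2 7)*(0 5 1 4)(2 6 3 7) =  (1 4 7 6 3 5)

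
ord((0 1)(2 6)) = 2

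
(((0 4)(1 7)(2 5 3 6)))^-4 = ()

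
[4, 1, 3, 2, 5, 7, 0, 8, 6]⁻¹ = [6, 1, 3, 2, 0, 4, 8, 5, 7]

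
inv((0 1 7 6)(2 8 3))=(0 6 7 1)(2 3 8)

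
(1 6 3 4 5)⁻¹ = (1 5 4 3 6)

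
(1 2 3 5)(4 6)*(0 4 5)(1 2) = (0 4 6 5 2 3)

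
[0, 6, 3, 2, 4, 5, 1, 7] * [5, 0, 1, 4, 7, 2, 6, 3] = [5, 6, 4, 1, 7, 2, 0, 3]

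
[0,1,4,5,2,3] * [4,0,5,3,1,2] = [4,0,1,2,5,3]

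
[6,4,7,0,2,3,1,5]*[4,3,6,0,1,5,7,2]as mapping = [0→7,1→1,2→2,3→4,4→6,5→0,6→3,7→5]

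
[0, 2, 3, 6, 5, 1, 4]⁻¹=[0, 5, 1, 2, 6, 4, 3]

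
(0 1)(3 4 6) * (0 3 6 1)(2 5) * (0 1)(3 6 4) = (0 1 6 4)(2 5)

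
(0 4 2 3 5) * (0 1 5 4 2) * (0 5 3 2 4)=(0 4 5 1 3) 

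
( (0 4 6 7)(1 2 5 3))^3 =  (0 7 6 4)(1 3 5 2)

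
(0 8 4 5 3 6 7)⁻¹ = (0 7 6 3 5 4 8)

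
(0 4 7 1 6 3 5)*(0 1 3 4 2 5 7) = (0 2 5 1 6 4)(3 7)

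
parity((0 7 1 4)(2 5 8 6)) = even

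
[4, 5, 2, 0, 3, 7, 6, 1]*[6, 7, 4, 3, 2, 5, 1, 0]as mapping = [0→2, 1→5, 2→4, 3→6, 4→3, 5→0, 6→1, 7→7]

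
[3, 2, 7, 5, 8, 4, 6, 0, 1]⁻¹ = [7, 8, 1, 0, 5, 3, 6, 2, 4]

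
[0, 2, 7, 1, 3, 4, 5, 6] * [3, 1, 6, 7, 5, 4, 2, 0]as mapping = [0→3, 1→6, 2→0, 3→1, 4→7, 5→5, 6→4, 7→2]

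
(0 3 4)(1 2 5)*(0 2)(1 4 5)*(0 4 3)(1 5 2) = (1 4)(2 5 3)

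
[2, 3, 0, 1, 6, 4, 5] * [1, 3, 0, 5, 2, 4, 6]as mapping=[0→0, 1→5, 2→1, 3→3, 4→6, 5→2, 6→4]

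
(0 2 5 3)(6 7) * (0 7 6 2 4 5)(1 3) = (0 4 5 1 3 7 2)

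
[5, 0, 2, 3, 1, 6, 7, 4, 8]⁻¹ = [1, 4, 2, 3, 7, 0, 5, 6, 8]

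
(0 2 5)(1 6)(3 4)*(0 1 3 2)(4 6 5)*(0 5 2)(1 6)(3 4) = (0 5 6 4)(1 2 3)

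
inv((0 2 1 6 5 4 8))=(0 8 4 5 6 1 2)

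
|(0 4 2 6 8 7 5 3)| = 8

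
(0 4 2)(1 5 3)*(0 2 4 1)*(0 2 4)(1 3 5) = (0 3 2 4)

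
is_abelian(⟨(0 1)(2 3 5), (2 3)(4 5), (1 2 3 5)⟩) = no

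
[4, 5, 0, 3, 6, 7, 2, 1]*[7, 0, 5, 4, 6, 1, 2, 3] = [6, 1, 7, 4, 2, 3, 5, 0]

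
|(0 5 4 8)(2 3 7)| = 12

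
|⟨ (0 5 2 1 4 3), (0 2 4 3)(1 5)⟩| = 720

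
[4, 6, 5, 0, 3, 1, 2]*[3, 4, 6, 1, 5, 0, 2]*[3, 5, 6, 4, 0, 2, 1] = [2, 6, 3, 4, 5, 0, 1] 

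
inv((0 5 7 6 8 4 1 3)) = (0 3 1 4 8 6 7 5)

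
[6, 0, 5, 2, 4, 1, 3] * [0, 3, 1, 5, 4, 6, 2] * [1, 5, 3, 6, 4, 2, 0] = [3, 1, 0, 5, 4, 6, 2]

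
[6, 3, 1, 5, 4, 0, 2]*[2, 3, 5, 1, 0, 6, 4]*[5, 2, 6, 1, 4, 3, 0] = [4, 2, 1, 0, 5, 6, 3]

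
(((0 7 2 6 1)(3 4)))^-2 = (0 6 7 1 2)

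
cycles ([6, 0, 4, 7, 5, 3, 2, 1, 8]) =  (0 6 2 4 5 3 7 1)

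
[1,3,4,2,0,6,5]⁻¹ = [4,0,3,1,2,6,5]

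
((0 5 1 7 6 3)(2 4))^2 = (0 1 6)(3 5 7)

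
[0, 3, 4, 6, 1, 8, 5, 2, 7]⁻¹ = [0, 4, 7, 1, 2, 6, 3, 8, 5]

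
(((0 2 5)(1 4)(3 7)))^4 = (0 2 5)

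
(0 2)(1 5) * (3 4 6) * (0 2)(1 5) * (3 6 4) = ()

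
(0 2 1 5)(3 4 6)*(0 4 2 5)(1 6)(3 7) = (0 5 4 1)(2 6 7 3)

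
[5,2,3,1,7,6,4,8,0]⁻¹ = [8,3,1,2,6,0,5,4,7]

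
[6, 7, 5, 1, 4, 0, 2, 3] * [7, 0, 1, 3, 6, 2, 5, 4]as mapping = [0→5, 1→4, 2→2, 3→0, 4→6, 5→7, 6→1, 7→3]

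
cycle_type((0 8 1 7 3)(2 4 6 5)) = 4.5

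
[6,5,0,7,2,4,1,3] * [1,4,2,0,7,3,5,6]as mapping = [0→5,1→3,2→1,3→6,4→2,5→7,6→4,7→0]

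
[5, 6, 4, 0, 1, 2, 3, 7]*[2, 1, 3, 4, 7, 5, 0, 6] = [5, 0, 7, 2, 1, 3, 4, 6]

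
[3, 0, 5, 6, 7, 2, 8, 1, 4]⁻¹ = [1, 7, 5, 0, 8, 2, 3, 4, 6]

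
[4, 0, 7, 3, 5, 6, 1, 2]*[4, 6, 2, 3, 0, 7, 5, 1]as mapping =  [0→0, 1→4, 2→1, 3→3, 4→7, 5→5, 6→6, 7→2]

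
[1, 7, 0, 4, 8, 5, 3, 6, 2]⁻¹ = [2, 0, 8, 6, 3, 5, 7, 1, 4]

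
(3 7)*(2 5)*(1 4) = (1 4)(2 5)(3 7)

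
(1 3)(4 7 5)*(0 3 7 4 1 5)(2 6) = (0 3 5 1 7)(2 6)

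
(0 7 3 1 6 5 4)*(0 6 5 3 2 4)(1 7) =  (0 1 5)(2 4 6 3 7)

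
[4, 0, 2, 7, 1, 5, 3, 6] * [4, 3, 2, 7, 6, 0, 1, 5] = [6, 4, 2, 5, 3, 0, 7, 1]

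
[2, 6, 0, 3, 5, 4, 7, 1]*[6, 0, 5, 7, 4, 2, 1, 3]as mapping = [0→5, 1→1, 2→6, 3→7, 4→2, 5→4, 6→3, 7→0]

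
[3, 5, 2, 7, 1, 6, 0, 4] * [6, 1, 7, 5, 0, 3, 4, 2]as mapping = [0→5, 1→3, 2→7, 3→2, 4→1, 5→4, 6→6, 7→0]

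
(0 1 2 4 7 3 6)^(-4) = (0 4 6 2 3 1 7)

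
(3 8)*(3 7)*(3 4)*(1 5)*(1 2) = (1 5 2)(3 8 7 4)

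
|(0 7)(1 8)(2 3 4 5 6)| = 10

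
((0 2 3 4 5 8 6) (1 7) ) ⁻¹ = (0 6 8 5 4 3 2) (1 7) 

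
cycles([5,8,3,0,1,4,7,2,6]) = (0 5 4 1 8 6 7 2 3)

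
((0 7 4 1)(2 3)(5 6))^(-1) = (0 1 4 7)(2 3)(5 6)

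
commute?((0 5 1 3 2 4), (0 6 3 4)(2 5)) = no:(0 5 1 3 2 4)*(0 6 3 4)(2 5) = (0 2)(1 4 6 3 5), (0 6 3 4)(2 5)*(0 5 1 3 2 4) = (0 6 2 1 3)(4 5)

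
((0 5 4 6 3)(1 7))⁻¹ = (0 3 6 4 5)(1 7)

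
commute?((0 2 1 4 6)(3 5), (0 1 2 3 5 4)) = no:(0 2 1 4 6)(3 5) * (0 1 2 3 5 4) = (0 3 4 6 1), (0 1 2 3 5 4) * (0 2 1 4 6)(3 5) = (0 4 2 5 6)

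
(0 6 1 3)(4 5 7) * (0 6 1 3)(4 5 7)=(0 1)(3 6)(4 7 5)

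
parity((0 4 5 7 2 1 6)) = even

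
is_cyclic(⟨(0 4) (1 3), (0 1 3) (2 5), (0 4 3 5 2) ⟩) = no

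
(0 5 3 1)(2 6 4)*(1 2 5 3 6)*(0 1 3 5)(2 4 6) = (0 5 2 3 4)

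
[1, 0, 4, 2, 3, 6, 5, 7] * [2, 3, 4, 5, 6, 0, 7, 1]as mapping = [0→3, 1→2, 2→6, 3→4, 4→5, 5→7, 6→0, 7→1]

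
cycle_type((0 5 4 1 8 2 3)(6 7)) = 2.7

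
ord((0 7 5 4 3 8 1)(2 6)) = 14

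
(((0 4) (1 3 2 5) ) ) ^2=(1 2) (3 5) 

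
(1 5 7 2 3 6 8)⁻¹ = (1 8 6 3 2 7 5)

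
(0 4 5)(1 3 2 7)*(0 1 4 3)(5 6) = (0 3 2 7 4 6 5 1)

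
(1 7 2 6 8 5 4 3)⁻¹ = (1 3 4 5 8 6 2 7)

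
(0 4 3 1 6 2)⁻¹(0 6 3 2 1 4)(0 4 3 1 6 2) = (0 6 3 4 2 1)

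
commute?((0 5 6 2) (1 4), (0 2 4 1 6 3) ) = no:(0 5 6 2) (1 4)*(0 2 4 1 6 3) = (0 5 3) (4 6), (0 2 4 1 6 3)*(0 5 6 2) (1 4) = (1 2) (3 5 6) 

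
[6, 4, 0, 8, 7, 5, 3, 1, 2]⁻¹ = [2, 7, 8, 6, 1, 5, 0, 4, 3]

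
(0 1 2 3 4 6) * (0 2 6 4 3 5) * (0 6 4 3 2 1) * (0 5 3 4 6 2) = (0 5 2 3)(1 6)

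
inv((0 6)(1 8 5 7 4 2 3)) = (0 6)(1 3 2 4 7 5 8)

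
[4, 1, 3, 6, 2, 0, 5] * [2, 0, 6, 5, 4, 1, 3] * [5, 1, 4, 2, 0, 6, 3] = [0, 5, 6, 2, 3, 4, 1]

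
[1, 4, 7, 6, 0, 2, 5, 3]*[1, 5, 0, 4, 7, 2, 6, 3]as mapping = [0→5, 1→7, 2→3, 3→6, 4→1, 5→0, 6→2, 7→4]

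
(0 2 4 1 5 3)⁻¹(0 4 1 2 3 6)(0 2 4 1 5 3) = (0 6 2 1 5 4)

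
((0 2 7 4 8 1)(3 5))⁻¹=(0 1 8 4 7 2)(3 5)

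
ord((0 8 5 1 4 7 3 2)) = 8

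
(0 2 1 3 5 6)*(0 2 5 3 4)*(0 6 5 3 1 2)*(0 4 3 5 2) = (0 5 2)(1 3)(4 6)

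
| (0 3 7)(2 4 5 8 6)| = 15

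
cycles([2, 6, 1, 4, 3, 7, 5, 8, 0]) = (0 2 1 6 5 7 8)(3 4)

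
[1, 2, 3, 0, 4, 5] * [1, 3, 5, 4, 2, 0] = [3, 5, 4, 1, 2, 0]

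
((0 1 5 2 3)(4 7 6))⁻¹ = (0 3 2 5 1)(4 6 7)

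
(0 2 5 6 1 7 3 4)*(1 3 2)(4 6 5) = (0 1 7 2 4)(3 6)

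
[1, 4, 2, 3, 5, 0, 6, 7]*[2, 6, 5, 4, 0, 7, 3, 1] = [6, 0, 5, 4, 7, 2, 3, 1]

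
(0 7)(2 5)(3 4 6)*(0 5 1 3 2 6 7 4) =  (0 4 7 5 6 2 1 3)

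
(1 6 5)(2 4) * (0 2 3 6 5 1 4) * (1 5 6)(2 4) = (0 4 3 1 6 5 2)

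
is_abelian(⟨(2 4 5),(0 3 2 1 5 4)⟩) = no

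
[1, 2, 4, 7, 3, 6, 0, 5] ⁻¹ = [6, 0, 1, 4, 2, 7, 5, 3] 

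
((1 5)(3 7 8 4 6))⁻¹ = (1 5)(3 6 4 8 7)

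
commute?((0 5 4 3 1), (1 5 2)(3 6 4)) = no:(0 5 4 3 1)*(1 5 2)(3 6 4) = (0 2 1)(3 5)(4 6), (1 5 2)(3 6 4)*(0 5 4 3 1) = (0 5 2)(1 4)(3 6)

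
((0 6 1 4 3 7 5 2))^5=(0 7 1 2 3 6 5 4)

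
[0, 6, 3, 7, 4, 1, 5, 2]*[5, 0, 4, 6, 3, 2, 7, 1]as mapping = [0→5, 1→7, 2→6, 3→1, 4→3, 5→0, 6→2, 7→4]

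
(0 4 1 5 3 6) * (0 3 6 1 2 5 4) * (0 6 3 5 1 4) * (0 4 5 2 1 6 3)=(0 3 5)(1 4)(2 6)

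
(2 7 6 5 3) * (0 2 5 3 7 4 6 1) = (0 2 4 6 3 5 7 1)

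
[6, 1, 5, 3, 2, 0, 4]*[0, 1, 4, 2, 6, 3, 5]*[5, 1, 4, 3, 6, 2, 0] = [2, 1, 3, 4, 6, 5, 0]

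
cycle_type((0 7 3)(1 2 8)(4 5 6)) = 3^3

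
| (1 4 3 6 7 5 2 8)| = 8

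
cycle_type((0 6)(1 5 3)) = 2.3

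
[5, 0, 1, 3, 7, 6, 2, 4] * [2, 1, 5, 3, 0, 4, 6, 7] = [4, 2, 1, 3, 7, 6, 5, 0]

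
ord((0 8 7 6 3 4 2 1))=8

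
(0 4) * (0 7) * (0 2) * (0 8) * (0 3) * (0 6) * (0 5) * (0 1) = (0 4 7 2 8 3 6 5 1)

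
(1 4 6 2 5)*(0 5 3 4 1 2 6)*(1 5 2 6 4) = (0 2 3 1 5 6 4)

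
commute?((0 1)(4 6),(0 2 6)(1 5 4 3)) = no:(0 1)(4 6)*(0 2 6)(1 5 4 3) = (0 5 4)(1 2 6 3),(0 2 6)(1 5 4 3)*(0 1)(4 6) = (0 2 4 3)(1 5 6)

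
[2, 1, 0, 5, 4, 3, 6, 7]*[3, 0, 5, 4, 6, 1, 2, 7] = [5, 0, 3, 1, 6, 4, 2, 7]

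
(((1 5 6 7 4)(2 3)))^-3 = (1 6 4 5 7)(2 3)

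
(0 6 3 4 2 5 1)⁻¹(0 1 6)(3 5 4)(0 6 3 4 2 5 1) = (0 3 6)(1 2 4)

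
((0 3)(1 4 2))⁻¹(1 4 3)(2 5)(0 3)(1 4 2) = (0 4 2)(1 5)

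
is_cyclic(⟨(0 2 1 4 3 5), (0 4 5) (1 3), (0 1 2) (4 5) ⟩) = no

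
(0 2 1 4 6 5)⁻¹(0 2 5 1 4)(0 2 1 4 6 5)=(0 4 6 2 1)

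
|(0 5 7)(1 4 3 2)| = 12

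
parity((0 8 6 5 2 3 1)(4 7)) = odd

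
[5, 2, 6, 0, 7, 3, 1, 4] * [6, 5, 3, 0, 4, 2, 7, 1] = [2, 3, 7, 6, 1, 0, 5, 4]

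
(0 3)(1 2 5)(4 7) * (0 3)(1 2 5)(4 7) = (1 5 2)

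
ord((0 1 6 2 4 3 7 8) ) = 8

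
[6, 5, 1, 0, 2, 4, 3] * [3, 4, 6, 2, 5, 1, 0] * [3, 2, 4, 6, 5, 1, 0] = [3, 2, 5, 6, 0, 1, 4]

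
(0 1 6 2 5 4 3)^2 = (0 6 5 3 1 2 4)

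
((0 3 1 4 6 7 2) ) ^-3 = (0 6 3 7 1 2 4) 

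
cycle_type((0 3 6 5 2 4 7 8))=8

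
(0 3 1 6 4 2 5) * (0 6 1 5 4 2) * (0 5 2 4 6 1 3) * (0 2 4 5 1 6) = (0 2)(1 3 4)(5 6)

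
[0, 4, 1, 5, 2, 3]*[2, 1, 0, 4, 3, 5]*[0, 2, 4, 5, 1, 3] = [4, 5, 2, 3, 0, 1]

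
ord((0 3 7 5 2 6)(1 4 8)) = 6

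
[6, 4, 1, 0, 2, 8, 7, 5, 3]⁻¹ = [3, 2, 4, 8, 1, 7, 0, 6, 5]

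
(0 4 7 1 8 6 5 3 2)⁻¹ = (0 2 3 5 6 8 1 7 4)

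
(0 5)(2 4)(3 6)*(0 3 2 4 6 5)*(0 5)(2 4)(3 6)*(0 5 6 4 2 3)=(0 6 2)(3 5 4)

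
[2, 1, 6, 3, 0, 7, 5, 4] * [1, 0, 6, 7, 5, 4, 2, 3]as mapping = [0→6, 1→0, 2→2, 3→7, 4→1, 5→3, 6→4, 7→5]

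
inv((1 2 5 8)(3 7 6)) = (1 8 5 2)(3 6 7)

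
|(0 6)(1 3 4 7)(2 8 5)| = 12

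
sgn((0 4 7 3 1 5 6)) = 1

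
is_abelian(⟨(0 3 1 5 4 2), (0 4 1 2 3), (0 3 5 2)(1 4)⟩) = no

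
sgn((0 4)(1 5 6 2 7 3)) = 1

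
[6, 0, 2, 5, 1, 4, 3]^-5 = [6, 0, 2, 5, 1, 4, 3]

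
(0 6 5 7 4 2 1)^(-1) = (0 1 2 4 7 5 6)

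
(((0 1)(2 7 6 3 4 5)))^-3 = (0 1)(2 3)(4 7)(5 6)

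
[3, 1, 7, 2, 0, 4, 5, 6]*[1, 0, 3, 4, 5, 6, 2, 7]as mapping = [0→4, 1→0, 2→7, 3→3, 4→1, 5→5, 6→6, 7→2]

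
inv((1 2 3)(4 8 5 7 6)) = (1 3 2)(4 6 7 5 8)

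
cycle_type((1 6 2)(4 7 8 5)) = 3.4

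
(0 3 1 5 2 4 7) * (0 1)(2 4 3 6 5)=(0 6 5 4 7 1 2 3)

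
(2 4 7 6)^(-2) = (2 7)(4 6)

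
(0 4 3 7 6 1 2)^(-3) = (0 6 4 1 3 2 7)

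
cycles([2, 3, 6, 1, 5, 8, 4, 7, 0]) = (0 2 6 4 5 8)(1 3)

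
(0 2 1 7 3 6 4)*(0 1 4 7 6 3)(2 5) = (0 5 2 4 1 6 7)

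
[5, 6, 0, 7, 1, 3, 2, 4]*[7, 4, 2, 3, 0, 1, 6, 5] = [1, 6, 7, 5, 4, 3, 2, 0]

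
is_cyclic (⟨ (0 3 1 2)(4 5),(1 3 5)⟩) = no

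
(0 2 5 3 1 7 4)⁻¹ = (0 4 7 1 3 5 2)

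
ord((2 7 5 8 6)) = 5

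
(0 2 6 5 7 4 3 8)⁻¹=(0 8 3 4 7 5 6 2)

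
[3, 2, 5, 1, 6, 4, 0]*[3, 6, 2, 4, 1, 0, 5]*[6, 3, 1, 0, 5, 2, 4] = [5, 1, 6, 4, 2, 3, 0]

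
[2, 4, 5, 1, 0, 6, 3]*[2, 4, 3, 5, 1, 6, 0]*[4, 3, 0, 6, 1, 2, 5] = [6, 3, 5, 1, 0, 4, 2]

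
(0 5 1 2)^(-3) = (0 5 1 2)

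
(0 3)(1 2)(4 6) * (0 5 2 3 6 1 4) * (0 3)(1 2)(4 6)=(0 4 2 6 3 5 1)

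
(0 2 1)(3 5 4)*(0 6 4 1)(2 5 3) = (0 5 1 6 4 2)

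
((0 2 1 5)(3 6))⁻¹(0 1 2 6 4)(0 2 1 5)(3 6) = (1 3 4 2 5)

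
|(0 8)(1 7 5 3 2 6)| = 6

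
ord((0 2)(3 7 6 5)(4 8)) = 4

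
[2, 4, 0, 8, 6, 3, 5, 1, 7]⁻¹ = [2, 7, 0, 5, 1, 6, 4, 8, 3]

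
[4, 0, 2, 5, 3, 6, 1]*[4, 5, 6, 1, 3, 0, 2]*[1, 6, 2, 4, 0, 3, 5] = [4, 0, 5, 1, 6, 2, 3]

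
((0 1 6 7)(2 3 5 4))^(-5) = (0 7 6 1)(2 4 5 3)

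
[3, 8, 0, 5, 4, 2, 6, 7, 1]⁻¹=[2, 8, 5, 0, 4, 3, 6, 7, 1]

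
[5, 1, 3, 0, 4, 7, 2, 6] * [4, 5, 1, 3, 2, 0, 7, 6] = [0, 5, 3, 4, 2, 6, 1, 7]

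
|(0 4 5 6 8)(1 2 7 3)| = 20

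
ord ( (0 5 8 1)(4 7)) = 4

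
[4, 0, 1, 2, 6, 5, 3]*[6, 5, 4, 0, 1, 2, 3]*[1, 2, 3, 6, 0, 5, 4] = [2, 4, 5, 0, 6, 3, 1]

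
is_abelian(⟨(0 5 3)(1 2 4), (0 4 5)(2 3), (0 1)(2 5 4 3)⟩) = no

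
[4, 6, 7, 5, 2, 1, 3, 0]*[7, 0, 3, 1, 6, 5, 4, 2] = [6, 4, 2, 5, 3, 0, 1, 7]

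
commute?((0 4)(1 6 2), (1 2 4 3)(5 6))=no:(0 4)(1 6 2) * (1 2 4 3)(5 6)=(0 3 1 5 6 4), (1 2 4 3)(5 6) * (0 4)(1 6 2)=(0 4 3 6 5 2)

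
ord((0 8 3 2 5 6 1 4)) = 8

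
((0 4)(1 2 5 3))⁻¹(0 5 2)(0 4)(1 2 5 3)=(3 5 4)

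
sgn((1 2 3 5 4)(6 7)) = -1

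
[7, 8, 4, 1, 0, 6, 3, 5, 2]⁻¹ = [4, 3, 8, 6, 2, 7, 5, 0, 1]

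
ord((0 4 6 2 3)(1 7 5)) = 15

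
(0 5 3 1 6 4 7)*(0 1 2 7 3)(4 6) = (0 5)(1 4 3 2 7)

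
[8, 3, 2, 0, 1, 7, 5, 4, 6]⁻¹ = [3, 4, 2, 1, 7, 6, 8, 5, 0]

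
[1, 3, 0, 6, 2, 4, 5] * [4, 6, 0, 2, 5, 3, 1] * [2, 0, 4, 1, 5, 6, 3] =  [3, 4, 5, 0, 2, 6, 1]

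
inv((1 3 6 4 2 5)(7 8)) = (1 5 2 4 6 3)(7 8)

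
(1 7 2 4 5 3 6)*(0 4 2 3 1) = (0 4 5 1 7 3 6)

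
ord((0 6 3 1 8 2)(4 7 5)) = 6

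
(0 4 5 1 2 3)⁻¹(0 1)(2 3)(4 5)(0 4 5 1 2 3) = (0 3)(1 5)(2 4)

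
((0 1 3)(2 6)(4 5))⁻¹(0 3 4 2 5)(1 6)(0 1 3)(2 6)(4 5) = (0 5 6 4 1)(2 3)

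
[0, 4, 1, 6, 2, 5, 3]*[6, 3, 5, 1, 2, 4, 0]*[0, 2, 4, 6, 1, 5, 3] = [3, 4, 6, 0, 5, 1, 2]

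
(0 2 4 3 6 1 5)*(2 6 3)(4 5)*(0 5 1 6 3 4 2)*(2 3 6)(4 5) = (0 6 2 1 3 5 4)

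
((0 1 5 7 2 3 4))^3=(0 7 4 5 3 1 2)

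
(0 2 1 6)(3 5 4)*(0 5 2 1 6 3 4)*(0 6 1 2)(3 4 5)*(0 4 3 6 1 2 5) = (0 5 1 3 4)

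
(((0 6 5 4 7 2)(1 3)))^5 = (0 2 7 4 5 6)(1 3)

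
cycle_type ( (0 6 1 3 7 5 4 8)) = 8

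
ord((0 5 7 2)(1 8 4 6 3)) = 20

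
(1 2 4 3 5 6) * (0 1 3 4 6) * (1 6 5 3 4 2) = (0 6 4 2 5)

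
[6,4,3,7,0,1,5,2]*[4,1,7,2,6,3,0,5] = [0,6,2,5,4,1,3,7]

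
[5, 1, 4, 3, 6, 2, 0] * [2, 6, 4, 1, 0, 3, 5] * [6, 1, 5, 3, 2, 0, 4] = [3, 4, 6, 1, 0, 2, 5]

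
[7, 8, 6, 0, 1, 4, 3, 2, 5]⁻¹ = [3, 4, 7, 6, 5, 8, 2, 0, 1]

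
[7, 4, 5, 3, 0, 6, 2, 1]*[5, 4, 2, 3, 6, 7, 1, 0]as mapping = [0→0, 1→6, 2→7, 3→3, 4→5, 5→1, 6→2, 7→4]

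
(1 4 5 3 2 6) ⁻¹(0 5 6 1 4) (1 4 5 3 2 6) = (0 3 1 4 5) 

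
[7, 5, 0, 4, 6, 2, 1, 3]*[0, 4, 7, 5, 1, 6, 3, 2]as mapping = [0→2, 1→6, 2→0, 3→1, 4→3, 5→7, 6→4, 7→5]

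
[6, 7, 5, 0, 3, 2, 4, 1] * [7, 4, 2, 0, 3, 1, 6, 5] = [6, 5, 1, 7, 0, 2, 3, 4]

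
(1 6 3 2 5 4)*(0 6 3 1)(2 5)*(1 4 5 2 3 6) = (0 1 6 4)(2 3)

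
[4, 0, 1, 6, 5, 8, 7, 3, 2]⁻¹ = [1, 2, 8, 7, 0, 4, 3, 6, 5]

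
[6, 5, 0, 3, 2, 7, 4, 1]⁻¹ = [2, 7, 4, 3, 6, 1, 0, 5]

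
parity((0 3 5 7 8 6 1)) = even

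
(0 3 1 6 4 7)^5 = (0 7 4 6 1 3)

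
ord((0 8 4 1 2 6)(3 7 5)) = 6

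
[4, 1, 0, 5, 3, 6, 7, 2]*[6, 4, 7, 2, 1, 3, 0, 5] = [1, 4, 6, 3, 2, 0, 5, 7]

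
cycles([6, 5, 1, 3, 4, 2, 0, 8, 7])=(0 6)(1 5 2)(7 8)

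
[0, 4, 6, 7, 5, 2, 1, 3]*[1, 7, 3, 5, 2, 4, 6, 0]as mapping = [0→1, 1→2, 2→6, 3→0, 4→4, 5→3, 6→7, 7→5]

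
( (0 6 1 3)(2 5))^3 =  (0 3 1 6)(2 5)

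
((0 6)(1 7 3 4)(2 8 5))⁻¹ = (0 6)(1 4 3 7)(2 5 8)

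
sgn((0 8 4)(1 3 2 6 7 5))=-1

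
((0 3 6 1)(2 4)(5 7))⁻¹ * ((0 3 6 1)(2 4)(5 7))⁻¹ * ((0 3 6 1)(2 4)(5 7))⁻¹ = (0 3 6 1)(2 4)(5 7)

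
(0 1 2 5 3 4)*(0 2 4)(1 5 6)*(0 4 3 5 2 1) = (0 2 6)(1 3 4)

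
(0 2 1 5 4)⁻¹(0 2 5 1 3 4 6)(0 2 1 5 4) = (0 6 2 1 4 5 3)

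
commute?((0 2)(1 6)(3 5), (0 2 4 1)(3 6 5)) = no:(0 2)(1 6)(3 5) * (0 2 4 1)(3 6 5) = (0 4 1 5 6), (0 2 4 1)(3 6 5) * (0 2)(1 6)(3 5) = (1 2 4 6 3)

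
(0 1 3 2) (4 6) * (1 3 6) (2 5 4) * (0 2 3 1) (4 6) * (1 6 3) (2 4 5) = (0 6 1 5 3 2 4) 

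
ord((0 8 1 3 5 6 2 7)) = 8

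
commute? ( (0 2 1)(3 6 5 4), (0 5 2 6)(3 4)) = no: (0 2 1)(3 6 5 4)*(0 5 2 6)(3 4) = (0 6 2 1 5 3), (0 5 2 6)(3 4)*(0 2 1)(3 6 5 4) = (0 4 6 2 5 1)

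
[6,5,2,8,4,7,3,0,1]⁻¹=[7,8,2,6,4,1,0,5,3]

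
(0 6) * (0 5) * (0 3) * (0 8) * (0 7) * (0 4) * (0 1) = (0 6 5 3 8 7 4 1)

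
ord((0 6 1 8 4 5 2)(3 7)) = 14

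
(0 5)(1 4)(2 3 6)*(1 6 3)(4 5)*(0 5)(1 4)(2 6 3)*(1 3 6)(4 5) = (0 3 2 5 4 6 1)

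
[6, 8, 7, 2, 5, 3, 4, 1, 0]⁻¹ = [8, 7, 3, 5, 6, 4, 0, 2, 1]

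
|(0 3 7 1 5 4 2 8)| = 8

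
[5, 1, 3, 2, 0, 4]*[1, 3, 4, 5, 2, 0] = [0, 3, 5, 4, 1, 2] 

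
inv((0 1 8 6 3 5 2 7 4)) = (0 4 7 2 5 3 6 8 1)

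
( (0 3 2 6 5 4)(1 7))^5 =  (0 4 5 6 2 3)(1 7)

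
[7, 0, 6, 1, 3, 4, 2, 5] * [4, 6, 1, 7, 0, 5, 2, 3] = [3, 4, 2, 6, 7, 0, 1, 5]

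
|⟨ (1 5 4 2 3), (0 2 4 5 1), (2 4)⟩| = 720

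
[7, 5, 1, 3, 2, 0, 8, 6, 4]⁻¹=[5, 2, 4, 3, 8, 1, 7, 0, 6]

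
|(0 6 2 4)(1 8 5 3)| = 4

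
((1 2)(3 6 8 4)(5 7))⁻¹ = (1 2)(3 4 8 6)(5 7)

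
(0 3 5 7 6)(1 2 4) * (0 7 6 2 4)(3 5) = (0 5 6 7 2)(1 4)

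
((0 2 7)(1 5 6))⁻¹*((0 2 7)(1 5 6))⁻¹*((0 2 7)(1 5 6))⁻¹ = ()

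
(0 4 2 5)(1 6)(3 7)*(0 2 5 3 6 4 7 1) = (0 7 6)(1 4 5 2 3)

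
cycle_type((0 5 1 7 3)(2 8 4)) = 3.5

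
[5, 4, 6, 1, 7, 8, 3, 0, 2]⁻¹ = [7, 3, 8, 6, 1, 0, 2, 4, 5]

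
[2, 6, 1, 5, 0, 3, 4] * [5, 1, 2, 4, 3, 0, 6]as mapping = [0→2, 1→6, 2→1, 3→0, 4→5, 5→4, 6→3]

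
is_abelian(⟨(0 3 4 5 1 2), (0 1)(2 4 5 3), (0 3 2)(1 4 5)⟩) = no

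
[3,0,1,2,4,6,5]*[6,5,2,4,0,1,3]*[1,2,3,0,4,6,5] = [4,5,6,3,1,0,2]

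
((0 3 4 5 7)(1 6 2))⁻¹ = (0 7 5 4 3)(1 2 6)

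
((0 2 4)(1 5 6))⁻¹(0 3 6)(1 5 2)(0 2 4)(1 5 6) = (1 2 3)(4 5 6)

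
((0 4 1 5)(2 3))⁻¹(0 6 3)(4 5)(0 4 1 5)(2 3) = (0 1)(2 4 6)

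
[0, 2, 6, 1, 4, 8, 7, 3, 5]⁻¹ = [0, 3, 1, 7, 4, 8, 2, 6, 5]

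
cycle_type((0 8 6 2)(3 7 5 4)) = 4^2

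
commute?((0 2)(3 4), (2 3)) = no:(0 2)(3 4) * (2 3) = (0 3 4 2), (2 3) * (0 2)(3 4) = (0 2 4 3)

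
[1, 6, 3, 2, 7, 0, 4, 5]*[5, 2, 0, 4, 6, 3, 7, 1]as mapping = [0→2, 1→7, 2→4, 3→0, 4→1, 5→5, 6→6, 7→3]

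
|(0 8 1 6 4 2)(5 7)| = 6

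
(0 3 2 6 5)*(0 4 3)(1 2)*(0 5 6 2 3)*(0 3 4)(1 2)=(0 5)(1 4 3 2)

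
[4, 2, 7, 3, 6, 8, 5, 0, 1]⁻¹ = [7, 8, 1, 3, 0, 6, 4, 2, 5]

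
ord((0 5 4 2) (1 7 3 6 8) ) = 20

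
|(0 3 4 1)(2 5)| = 4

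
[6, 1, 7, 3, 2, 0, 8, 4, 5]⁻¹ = [5, 1, 4, 3, 7, 8, 0, 2, 6]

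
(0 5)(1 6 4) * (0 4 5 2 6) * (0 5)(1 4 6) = (0 2 1 5 6)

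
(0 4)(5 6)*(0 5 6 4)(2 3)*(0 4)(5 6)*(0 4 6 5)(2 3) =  (0 6)(4 5)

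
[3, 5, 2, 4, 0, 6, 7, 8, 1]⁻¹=[4, 8, 2, 0, 3, 1, 5, 6, 7]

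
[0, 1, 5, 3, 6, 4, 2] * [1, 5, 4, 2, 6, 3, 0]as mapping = [0→1, 1→5, 2→3, 3→2, 4→0, 5→6, 6→4]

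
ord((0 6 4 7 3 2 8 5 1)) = 9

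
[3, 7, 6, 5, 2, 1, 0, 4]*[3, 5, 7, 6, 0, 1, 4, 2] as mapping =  [0→6, 1→2, 2→4, 3→1, 4→7, 5→5, 6→3, 7→0] 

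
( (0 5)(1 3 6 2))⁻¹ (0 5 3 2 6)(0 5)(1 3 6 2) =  (0 6 1 2 5)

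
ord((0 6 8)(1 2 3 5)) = 12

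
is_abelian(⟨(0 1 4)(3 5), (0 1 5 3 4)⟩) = no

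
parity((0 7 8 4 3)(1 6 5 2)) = odd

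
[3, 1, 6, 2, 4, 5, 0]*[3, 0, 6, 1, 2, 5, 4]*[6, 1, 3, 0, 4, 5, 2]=[1, 6, 4, 2, 3, 5, 0]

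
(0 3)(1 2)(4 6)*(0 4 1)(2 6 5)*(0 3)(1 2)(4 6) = (1 4 5)(2 3 6)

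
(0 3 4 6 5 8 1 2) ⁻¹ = (0 2 1 8 5 6 4 3) 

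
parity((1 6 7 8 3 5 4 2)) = odd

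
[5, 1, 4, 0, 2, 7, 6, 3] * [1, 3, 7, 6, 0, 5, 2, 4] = [5, 3, 0, 1, 7, 4, 2, 6]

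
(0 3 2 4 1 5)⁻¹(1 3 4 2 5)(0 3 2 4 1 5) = (0 5 2 1 4)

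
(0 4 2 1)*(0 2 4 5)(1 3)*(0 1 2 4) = (0 5 1 4)(2 3)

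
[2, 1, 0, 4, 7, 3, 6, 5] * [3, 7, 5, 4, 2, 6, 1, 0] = [5, 7, 3, 2, 0, 4, 1, 6]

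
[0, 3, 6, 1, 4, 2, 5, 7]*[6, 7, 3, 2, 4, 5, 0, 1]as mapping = [0→6, 1→2, 2→0, 3→7, 4→4, 5→3, 6→5, 7→1]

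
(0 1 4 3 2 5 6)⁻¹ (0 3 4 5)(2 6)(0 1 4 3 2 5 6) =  (0 5)(1 2 3 6)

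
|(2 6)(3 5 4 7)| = 4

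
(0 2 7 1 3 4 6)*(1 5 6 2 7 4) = (0 7 5 6)(1 3)(2 4)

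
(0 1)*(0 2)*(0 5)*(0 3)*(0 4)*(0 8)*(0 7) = (0 1 2 5 3 4 8 7)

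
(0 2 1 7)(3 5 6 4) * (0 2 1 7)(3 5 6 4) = (0 1)(2 7)(3 6)(4 5)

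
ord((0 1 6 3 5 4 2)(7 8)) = 14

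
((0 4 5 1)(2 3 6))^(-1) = (0 1 5 4)(2 6 3)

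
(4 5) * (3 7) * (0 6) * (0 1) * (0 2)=(0 6 1 2)(3 7)(4 5)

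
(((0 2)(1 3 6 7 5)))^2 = (1 6 5 3 7)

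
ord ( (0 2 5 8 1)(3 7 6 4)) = 20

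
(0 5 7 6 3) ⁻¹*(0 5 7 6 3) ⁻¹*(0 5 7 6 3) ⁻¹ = (0 7 3 5 6) 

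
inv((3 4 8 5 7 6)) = (3 6 7 5 8 4)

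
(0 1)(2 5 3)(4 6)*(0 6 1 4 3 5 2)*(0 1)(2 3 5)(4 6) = (0 6 5 2 3 1 4)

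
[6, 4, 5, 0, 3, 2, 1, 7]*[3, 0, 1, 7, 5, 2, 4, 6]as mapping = [0→4, 1→5, 2→2, 3→3, 4→7, 5→1, 6→0, 7→6]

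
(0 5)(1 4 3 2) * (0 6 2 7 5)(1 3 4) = (2 3 7 5 6)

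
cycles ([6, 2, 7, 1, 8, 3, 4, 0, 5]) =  (0 6 4 8 5 3 1 2 7)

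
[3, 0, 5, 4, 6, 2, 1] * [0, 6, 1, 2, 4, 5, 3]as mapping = [0→2, 1→0, 2→5, 3→4, 4→3, 5→1, 6→6]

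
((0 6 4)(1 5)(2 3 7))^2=(0 4 6)(2 7 3)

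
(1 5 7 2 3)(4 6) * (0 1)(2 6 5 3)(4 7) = (0 1 3)(4 5)(6 7)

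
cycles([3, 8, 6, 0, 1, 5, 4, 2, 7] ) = (0 3)(1 8 7 2 6 4)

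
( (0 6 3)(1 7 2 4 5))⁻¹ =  (0 3 6)(1 5 4 2 7)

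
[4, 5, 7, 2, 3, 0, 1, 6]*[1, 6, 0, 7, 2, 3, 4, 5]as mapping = [0→2, 1→3, 2→5, 3→0, 4→7, 5→1, 6→6, 7→4]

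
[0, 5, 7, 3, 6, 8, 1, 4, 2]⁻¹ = [0, 6, 8, 3, 7, 1, 4, 2, 5]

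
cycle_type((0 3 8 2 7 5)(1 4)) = 2.6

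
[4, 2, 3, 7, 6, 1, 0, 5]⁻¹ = [6, 5, 1, 2, 0, 7, 4, 3]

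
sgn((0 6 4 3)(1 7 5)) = -1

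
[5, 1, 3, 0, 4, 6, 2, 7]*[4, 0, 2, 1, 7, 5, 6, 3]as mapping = [0→5, 1→0, 2→1, 3→4, 4→7, 5→6, 6→2, 7→3]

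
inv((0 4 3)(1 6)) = (0 3 4)(1 6)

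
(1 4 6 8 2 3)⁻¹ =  (1 3 2 8 6 4)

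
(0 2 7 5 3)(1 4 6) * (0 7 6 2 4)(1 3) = (0 4 2 6 3 7 5 1)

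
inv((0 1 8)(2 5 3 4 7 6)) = (0 8 1)(2 6 7 4 3 5)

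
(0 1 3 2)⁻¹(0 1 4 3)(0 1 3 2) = (1 3 4 2)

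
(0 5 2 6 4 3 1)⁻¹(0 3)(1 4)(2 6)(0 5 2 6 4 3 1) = (0 3)(1 5)(4 6)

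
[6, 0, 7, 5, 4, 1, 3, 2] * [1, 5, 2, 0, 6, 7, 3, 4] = [3, 1, 4, 7, 6, 5, 0, 2]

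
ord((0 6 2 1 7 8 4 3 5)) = 9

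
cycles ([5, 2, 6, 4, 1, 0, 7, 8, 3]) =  (0 5)(1 2 6 7 8 3 4)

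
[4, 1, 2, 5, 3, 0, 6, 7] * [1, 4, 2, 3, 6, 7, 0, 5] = [6, 4, 2, 7, 3, 1, 0, 5]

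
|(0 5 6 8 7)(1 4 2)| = 15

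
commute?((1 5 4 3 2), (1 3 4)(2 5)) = no:(1 5 4 3 2) * (1 3 4)(2 5) = (1 2 3 5), (1 3 4)(2 5) * (1 5 4 3 2) = (1 2 4 5)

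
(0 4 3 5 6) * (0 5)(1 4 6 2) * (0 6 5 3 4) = (0 5 2 1)(3 6)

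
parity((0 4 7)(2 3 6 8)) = odd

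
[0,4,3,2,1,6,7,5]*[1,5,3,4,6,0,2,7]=[1,6,4,3,5,2,7,0] 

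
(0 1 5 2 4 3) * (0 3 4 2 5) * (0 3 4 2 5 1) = (1 3 4 2 5)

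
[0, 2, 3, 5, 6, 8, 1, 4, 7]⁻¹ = [0, 6, 1, 2, 7, 3, 4, 8, 5]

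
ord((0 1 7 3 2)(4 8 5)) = 15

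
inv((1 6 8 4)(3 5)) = (1 4 8 6)(3 5)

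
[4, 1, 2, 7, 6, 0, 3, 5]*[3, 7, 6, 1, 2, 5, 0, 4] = [2, 7, 6, 4, 0, 3, 1, 5]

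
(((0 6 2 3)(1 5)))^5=(0 6 2 3)(1 5)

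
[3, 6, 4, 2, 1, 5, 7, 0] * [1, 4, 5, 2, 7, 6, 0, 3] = [2, 0, 7, 5, 4, 6, 3, 1]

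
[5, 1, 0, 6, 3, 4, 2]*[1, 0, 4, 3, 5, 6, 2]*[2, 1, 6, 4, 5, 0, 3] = [3, 2, 1, 6, 4, 0, 5]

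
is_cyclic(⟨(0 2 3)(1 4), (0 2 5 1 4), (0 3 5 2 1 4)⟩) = no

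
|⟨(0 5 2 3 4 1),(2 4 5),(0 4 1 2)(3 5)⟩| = 720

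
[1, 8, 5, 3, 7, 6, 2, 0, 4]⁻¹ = [7, 0, 6, 3, 8, 2, 5, 4, 1]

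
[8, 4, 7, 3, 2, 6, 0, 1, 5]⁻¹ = [6, 7, 4, 3, 1, 8, 5, 2, 0]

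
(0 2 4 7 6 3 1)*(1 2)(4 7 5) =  (0 1)(2 7 6 3)(4 5)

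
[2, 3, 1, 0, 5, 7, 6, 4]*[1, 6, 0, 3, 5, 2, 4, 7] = [0, 3, 6, 1, 2, 7, 4, 5]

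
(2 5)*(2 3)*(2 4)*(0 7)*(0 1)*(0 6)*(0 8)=(0 7 1 6 8)(2 5 3 4)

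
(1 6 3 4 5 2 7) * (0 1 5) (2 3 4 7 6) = (0 1 2 6 4) (3 7 5) 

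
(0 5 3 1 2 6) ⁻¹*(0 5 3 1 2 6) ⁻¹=(0 2 3) (1 5 6) 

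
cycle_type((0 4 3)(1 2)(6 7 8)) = 2.3^2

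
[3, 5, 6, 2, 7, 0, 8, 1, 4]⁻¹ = [5, 7, 3, 0, 8, 1, 2, 4, 6]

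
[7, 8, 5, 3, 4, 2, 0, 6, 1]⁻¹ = [6, 8, 5, 3, 4, 2, 7, 0, 1]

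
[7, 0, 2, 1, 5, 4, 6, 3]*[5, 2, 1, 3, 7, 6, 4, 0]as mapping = [0→0, 1→5, 2→1, 3→2, 4→6, 5→7, 6→4, 7→3]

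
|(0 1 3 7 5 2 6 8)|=8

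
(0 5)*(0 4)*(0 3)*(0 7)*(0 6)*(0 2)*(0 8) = (0 5 4 3 7 6 2 8)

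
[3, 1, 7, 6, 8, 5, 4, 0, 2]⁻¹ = [7, 1, 8, 0, 6, 5, 3, 2, 4]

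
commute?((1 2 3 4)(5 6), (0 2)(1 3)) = no:(1 2 3 4)(5 6)*(0 2)(1 3) = (0 2 1)(3 4)(5 6), (0 2)(1 3)*(1 2 3 4)(5 6) = (0 3 2)(1 4)(5 6)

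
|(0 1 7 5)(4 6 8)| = 12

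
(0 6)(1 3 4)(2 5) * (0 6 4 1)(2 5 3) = (0 4)(1 2 3)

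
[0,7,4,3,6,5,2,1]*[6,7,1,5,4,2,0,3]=[6,3,4,5,0,2,1,7]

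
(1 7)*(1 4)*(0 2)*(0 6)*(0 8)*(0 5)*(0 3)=(0 2 6 8 5 3)(1 7 4)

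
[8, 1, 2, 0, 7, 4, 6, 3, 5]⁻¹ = [3, 1, 2, 7, 5, 8, 6, 4, 0]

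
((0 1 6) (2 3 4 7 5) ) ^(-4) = (0 6 1) (2 3 4 7 5) 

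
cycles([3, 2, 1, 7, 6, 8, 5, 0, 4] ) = (0 3 7)(1 2)(4 6 5 8)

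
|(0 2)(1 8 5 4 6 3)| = 6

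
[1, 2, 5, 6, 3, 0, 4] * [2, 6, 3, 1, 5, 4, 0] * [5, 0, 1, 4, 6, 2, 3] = [3, 4, 6, 5, 0, 1, 2]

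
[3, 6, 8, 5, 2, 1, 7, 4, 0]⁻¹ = [8, 5, 4, 0, 7, 3, 1, 6, 2]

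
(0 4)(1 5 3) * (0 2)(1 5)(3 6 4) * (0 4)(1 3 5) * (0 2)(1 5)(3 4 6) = (0 1 4)(2 6)(3 5)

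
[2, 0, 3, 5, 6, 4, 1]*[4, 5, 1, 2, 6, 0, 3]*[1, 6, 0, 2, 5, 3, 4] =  [6, 5, 0, 1, 2, 4, 3]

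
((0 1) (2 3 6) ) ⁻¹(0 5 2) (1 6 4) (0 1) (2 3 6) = (0 2 4) (1 5 3) 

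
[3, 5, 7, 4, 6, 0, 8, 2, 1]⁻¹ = [5, 8, 7, 0, 3, 1, 4, 2, 6]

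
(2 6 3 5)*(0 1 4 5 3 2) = (0 1 4 5)(2 6)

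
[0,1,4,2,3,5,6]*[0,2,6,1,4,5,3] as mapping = [0→0,1→2,2→4,3→6,4→1,5→5,6→3] 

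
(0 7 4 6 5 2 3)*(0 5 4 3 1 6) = (0 7 3 5 2 1 6 4)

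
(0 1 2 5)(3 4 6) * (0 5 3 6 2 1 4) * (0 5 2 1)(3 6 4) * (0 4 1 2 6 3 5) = (0 5 6 1 4 2 3)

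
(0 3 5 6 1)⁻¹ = (0 1 6 5 3)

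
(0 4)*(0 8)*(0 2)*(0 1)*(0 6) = (0 4 8 2 1 6)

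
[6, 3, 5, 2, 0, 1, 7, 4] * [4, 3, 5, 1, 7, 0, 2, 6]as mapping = [0→2, 1→1, 2→0, 3→5, 4→4, 5→3, 6→6, 7→7]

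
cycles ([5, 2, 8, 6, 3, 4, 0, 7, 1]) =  (0 5 4 3 6)(1 2 8)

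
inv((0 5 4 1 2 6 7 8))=(0 8 7 6 2 1 4 5)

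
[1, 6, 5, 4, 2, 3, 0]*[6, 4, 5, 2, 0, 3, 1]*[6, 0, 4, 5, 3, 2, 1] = [3, 0, 5, 6, 2, 4, 1]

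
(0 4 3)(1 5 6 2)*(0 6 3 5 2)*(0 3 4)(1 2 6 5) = (1 6 3 5 4)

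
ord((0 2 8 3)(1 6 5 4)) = 4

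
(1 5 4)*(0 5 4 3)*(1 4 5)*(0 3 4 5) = (0 1)(4 5)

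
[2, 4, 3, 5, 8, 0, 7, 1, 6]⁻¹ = [5, 7, 0, 2, 1, 3, 8, 6, 4]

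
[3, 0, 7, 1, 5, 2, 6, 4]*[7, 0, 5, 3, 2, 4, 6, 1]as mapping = [0→3, 1→7, 2→1, 3→0, 4→4, 5→5, 6→6, 7→2]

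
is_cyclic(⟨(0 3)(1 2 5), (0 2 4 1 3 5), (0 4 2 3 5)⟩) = no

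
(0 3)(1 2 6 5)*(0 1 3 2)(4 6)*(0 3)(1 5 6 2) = (0 1 3 5)(2 4)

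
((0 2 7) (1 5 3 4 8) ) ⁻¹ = (0 7 2) (1 8 4 3 5) 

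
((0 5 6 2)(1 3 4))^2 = (0 6)(1 4 3)(2 5)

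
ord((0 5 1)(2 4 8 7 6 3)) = 6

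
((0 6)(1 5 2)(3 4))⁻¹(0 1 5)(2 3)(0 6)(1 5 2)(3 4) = (1 4)(2 6 5)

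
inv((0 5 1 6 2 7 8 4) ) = (0 4 8 7 2 6 1 5) 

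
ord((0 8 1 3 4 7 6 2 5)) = 9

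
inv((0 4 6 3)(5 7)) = (0 3 6 4)(5 7)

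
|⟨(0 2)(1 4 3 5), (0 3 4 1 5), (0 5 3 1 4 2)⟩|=720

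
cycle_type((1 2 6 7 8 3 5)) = 7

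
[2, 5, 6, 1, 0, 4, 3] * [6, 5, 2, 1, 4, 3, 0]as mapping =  [0→2, 1→3, 2→0, 3→5, 4→6, 5→4, 6→1]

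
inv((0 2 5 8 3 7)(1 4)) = (0 7 3 8 5 2)(1 4)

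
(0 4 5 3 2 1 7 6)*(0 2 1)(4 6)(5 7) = (0 6 2)(1 5 3)(4 7)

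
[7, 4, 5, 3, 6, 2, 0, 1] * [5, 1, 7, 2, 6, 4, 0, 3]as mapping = [0→3, 1→6, 2→4, 3→2, 4→0, 5→7, 6→5, 7→1]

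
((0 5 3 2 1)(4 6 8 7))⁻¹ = (0 1 2 3 5)(4 7 8 6)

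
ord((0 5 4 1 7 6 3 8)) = 8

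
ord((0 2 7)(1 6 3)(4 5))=6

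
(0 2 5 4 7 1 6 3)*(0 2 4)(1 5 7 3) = (0 4 3 2 7 5)(1 6)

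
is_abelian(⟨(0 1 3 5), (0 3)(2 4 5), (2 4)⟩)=no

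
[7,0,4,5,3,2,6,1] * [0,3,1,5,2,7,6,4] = [4,0,2,7,5,1,6,3]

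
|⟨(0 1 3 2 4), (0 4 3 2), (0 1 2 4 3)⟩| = 120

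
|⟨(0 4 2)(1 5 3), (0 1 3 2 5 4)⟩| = 120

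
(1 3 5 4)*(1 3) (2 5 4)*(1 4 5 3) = (1 4) (2 3 5) 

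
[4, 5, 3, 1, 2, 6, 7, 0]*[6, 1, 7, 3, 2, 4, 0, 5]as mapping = [0→2, 1→4, 2→3, 3→1, 4→7, 5→0, 6→5, 7→6]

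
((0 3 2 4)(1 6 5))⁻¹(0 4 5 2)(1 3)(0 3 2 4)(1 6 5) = (0 1 4 3)(2 6)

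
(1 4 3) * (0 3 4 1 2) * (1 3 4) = (0 4 1 3 2)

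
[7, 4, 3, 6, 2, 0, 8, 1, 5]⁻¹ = [5, 7, 4, 2, 1, 8, 3, 0, 6]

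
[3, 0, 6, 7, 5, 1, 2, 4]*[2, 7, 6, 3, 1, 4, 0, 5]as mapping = [0→3, 1→2, 2→0, 3→5, 4→4, 5→7, 6→6, 7→1]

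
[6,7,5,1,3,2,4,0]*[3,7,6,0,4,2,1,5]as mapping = [0→1,1→5,2→2,3→7,4→0,5→6,6→4,7→3]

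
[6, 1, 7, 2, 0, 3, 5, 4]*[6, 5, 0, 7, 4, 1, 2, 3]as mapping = [0→2, 1→5, 2→3, 3→0, 4→6, 5→7, 6→1, 7→4]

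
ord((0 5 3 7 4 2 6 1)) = 8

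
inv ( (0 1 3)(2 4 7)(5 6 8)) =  (0 3 1)(2 7 4)(5 8 6)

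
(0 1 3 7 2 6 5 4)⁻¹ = (0 4 5 6 2 7 3 1)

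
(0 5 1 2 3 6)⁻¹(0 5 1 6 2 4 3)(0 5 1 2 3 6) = (0 3 4 6 5 1 2)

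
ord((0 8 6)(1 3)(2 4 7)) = 6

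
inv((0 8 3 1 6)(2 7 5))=(0 6 1 3 8)(2 5 7)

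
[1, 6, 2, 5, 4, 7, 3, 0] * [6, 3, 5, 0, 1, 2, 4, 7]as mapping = [0→3, 1→4, 2→5, 3→2, 4→1, 5→7, 6→0, 7→6]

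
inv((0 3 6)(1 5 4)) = (0 6 3)(1 4 5)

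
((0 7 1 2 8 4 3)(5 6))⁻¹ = (0 3 4 8 2 1 7)(5 6)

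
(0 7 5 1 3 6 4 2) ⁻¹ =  (0 2 4 6 3 1 5 7) 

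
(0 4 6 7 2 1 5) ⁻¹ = (0 5 1 2 7 6 4) 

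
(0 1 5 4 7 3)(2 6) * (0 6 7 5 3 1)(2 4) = (1 3 6 4 5 2 7)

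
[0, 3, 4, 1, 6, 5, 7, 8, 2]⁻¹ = [0, 3, 8, 1, 2, 5, 4, 6, 7]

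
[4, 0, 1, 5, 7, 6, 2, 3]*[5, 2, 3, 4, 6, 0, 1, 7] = [6, 5, 2, 0, 7, 1, 3, 4]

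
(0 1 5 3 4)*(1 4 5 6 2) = (0 4)(1 6 2)(3 5)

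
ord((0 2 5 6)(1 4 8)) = 12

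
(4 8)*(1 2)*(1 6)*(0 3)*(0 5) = (0 3 5)(1 2 6)(4 8)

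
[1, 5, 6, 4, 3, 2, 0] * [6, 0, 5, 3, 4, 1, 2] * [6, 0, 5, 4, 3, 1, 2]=[6, 0, 5, 3, 4, 1, 2]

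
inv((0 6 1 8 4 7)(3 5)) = (0 7 4 8 1 6)(3 5)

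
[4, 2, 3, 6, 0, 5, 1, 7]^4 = [0, 1, 2, 3, 4, 5, 6, 7]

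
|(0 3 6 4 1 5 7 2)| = 8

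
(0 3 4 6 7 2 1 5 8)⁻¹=(0 8 5 1 2 7 6 4 3)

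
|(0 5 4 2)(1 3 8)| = 12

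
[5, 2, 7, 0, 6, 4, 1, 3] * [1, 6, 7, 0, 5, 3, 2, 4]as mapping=[0→3, 1→7, 2→4, 3→1, 4→2, 5→5, 6→6, 7→0]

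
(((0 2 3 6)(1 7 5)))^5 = (0 2 3 6)(1 5 7)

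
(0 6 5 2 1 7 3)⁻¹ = (0 3 7 1 2 5 6)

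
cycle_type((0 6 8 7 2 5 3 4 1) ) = 9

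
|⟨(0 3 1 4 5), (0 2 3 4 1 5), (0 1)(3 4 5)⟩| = 720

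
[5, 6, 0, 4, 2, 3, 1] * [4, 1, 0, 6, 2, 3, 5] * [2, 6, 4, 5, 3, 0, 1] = [5, 0, 3, 4, 2, 1, 6]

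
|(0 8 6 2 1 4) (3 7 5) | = 6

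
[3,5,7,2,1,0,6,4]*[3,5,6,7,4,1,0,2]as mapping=[0→7,1→1,2→2,3→6,4→5,5→3,6→0,7→4]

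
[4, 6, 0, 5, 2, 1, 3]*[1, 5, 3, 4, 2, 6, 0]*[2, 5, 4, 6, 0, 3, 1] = [4, 2, 5, 1, 6, 3, 0]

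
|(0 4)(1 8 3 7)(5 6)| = 4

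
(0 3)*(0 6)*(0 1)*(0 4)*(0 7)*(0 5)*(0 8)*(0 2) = (0 3 6 1 4 7 5 8 2)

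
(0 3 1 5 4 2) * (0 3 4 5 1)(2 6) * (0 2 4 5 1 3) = (0 5 1 3 2)(4 6)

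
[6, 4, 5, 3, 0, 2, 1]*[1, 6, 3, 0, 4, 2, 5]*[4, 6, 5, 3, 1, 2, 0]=[2, 1, 5, 4, 6, 3, 0] 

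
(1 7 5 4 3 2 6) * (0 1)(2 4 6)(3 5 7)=(0 1 3 4 5 6)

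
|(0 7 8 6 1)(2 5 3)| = 15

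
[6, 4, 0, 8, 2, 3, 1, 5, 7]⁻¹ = [2, 6, 4, 5, 1, 7, 0, 8, 3]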